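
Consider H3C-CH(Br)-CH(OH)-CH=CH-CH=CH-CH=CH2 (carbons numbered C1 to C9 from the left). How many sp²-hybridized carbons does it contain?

6

C1: sp3
C2: sp3
C3: sp3
C4: sp2 ✓
C5: sp2 ✓
C6: sp2 ✓
C7: sp2 ✓
C8: sp2 ✓
C9: sp2 ✓
C4, C5, C6, C7, C8, C9 → 6 sp2 carbons.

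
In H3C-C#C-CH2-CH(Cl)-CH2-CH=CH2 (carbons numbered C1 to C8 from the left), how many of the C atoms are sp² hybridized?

C1: sp3
C2: sp
C3: sp
C4: sp3
C5: sp3
C6: sp3
C7: sp2 ✓
C8: sp2 ✓
C7, C8 → 2 sp2 carbons.

2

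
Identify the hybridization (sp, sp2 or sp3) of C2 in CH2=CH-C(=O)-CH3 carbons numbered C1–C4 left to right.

C2 carries 3 σ bonds, plus one π bond, giving a steric number of 3, so it is sp2.

sp²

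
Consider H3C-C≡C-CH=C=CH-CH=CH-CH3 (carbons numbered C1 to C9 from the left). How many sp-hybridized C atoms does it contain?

C1: sp3
C2: sp ✓
C3: sp ✓
C4: sp2
C5: sp ✓
C6: sp2
C7: sp2
C8: sp2
C9: sp3
C2, C3, C5 → 3 sp carbons.

3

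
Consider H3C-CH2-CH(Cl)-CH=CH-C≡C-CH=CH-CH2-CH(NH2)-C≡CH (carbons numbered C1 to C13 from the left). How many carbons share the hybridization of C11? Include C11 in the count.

5

C11 is sp3 (only σ bonds).
C1: sp3 ✓
C2: sp3 ✓
C3: sp3 ✓
C4: sp2
C5: sp2
C6: sp
C7: sp
C8: sp2
C9: sp2
C10: sp3 ✓
C11: sp3 ✓
C12: sp
C13: sp
5 carbons are sp3.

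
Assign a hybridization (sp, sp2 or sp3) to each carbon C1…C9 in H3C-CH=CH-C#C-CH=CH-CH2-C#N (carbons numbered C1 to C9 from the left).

C1 sp3, C2 sp2, C3 sp2, C4 sp, C5 sp, C6 sp2, C7 sp2, C8 sp3, C9 sp

C1 has 4 σ bonds: steric number 4 → sp3.
C2 — 3 σ bonds, plus one π bond. Steric number 3, so sp2.
C3: 3 σ bonds, plus one π bond — 3 electron domains, sp2.
C4 (2 σ bonds, plus two π bonds) has steric number 2: sp.
C5 carries 2 σ bonds, plus two π bonds, giving a steric number of 2, so it is sp.
C6 has 3 σ bonds, plus one π bond: steric number 3 → sp2.
C7 is sp2: 3 σ bonds, plus one π bond, 3 electron-density regions.
C8 has 4 σ bonds: steric number 4 → sp3.
C9 — 2 σ bonds, plus two π bonds. Steric number 2, so sp.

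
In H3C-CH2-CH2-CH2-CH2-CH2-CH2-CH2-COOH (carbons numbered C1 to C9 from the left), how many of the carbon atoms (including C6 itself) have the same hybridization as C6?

C6 is sp3 (only σ bonds).
C1: sp3 ✓
C2: sp3 ✓
C3: sp3 ✓
C4: sp3 ✓
C5: sp3 ✓
C6: sp3 ✓
C7: sp3 ✓
C8: sp3 ✓
C9: sp2
8 carbons are sp3.

8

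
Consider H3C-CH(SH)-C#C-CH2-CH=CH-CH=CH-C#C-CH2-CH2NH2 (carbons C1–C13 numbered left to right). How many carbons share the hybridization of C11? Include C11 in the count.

C11 is sp (two π bonds).
C1: sp3
C2: sp3
C3: sp ✓
C4: sp ✓
C5: sp3
C6: sp2
C7: sp2
C8: sp2
C9: sp2
C10: sp ✓
C11: sp ✓
C12: sp3
C13: sp3
4 carbons are sp.

4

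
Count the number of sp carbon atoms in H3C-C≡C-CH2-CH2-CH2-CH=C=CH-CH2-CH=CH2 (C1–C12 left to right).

3

C1: sp3
C2: sp ✓
C3: sp ✓
C4: sp3
C5: sp3
C6: sp3
C7: sp2
C8: sp ✓
C9: sp2
C10: sp3
C11: sp2
C12: sp2
C2, C3, C8 → 3 sp carbons.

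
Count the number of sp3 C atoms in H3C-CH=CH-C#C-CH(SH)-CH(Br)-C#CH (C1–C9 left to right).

C1: sp3 ✓
C2: sp2
C3: sp2
C4: sp
C5: sp
C6: sp3 ✓
C7: sp3 ✓
C8: sp
C9: sp
C1, C6, C7 → 3 sp3 carbons.

3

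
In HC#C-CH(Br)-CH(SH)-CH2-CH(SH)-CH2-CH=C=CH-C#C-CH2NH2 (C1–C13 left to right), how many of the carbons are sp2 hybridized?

C1: sp
C2: sp
C3: sp3
C4: sp3
C5: sp3
C6: sp3
C7: sp3
C8: sp2 ✓
C9: sp
C10: sp2 ✓
C11: sp
C12: sp
C13: sp3
C8, C10 → 2 sp2 carbons.

2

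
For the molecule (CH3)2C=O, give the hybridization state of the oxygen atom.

sp^2

One σ bond + two lone pairs = steric number 3 → sp2.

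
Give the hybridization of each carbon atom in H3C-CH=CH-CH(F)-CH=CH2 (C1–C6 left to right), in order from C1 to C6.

C1 sp3, C2 sp2, C3 sp2, C4 sp3, C5 sp2, C6 sp2

C1 (4 σ bonds) has steric number 4: sp3.
C2: 3 σ bonds, plus one π bond; 3 regions of electron density → sp2.
C3 — 3 σ bonds, plus one π bond. Steric number 3, so sp2.
C4 is sp3: 4 σ bonds, 4 electron-density regions.
C5 carries 3 σ bonds, plus one π bond, giving a steric number of 3, so it is sp2.
C6: 3 σ bonds, plus one π bond; 3 regions of electron density → sp2.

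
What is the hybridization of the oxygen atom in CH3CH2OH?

sp3

The oxygen atom — 2 σ bonds and 2 lone pairs. Steric number 4, so sp3.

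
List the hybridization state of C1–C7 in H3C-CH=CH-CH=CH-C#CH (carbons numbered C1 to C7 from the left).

C1 has 4 σ bonds: steric number 4 → sp3.
C2 — 3 σ bonds, plus one π bond. Steric number 3, so sp2.
C3 — 3 σ bonds, plus one π bond. Steric number 3, so sp2.
C4 — 3 σ bonds, plus one π bond. Steric number 3, so sp2.
C5: 3 σ bonds, plus one π bond; 3 regions of electron density → sp2.
C6 is sp: 2 σ bonds, plus two π bonds, 2 electron-density regions.
C7 is sp: 2 σ bonds, plus two π bonds, 2 electron-density regions.

C1 sp3, C2 sp2, C3 sp2, C4 sp2, C5 sp2, C6 sp, C7 sp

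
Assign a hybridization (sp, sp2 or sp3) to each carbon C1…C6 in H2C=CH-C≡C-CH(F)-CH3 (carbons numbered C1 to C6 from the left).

C1 sp2, C2 sp2, C3 sp, C4 sp, C5 sp3, C6 sp3

C1: 3 σ bonds, plus one π bond; 3 regions of electron density → sp2.
C2 (3 σ bonds, plus one π bond) has steric number 3: sp2.
C3 (2 σ bonds, plus two π bonds) has steric number 2: sp.
C4 (2 σ bonds, plus two π bonds) has steric number 2: sp.
C5 carries 4 σ bonds, giving a steric number of 4, so it is sp3.
C6 — 4 σ bonds. Steric number 4, so sp3.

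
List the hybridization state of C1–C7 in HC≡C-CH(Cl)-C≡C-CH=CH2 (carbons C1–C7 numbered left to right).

C1: 2 σ bonds, plus two π bonds — 2 electron domains, sp.
C2 — 2 σ bonds, plus two π bonds. Steric number 2, so sp.
C3 carries 4 σ bonds, giving a steric number of 4, so it is sp3.
C4 has 2 σ bonds, plus two π bonds: steric number 2 → sp.
C5 carries 2 σ bonds, plus two π bonds, giving a steric number of 2, so it is sp.
C6 has 3 σ bonds, plus one π bond: steric number 3 → sp2.
C7 carries 3 σ bonds, plus one π bond, giving a steric number of 3, so it is sp2.

C1 sp, C2 sp, C3 sp3, C4 sp, C5 sp, C6 sp2, C7 sp2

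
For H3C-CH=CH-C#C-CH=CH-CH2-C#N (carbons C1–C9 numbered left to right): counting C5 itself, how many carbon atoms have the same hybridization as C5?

C5 is sp (two π bonds).
C1: sp3
C2: sp2
C3: sp2
C4: sp ✓
C5: sp ✓
C6: sp2
C7: sp2
C8: sp3
C9: sp ✓
3 carbons are sp.

3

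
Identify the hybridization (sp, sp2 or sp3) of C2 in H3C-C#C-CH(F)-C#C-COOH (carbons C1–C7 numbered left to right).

C2 has 2 σ bonds, plus two π bonds: steric number 2 → sp.

sp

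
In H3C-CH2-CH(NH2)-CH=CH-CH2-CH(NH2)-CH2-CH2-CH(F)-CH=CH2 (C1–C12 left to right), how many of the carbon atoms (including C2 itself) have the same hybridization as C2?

C2 is sp3 (only σ bonds).
C1: sp3 ✓
C2: sp3 ✓
C3: sp3 ✓
C4: sp2
C5: sp2
C6: sp3 ✓
C7: sp3 ✓
C8: sp3 ✓
C9: sp3 ✓
C10: sp3 ✓
C11: sp2
C12: sp2
8 carbons are sp3.

8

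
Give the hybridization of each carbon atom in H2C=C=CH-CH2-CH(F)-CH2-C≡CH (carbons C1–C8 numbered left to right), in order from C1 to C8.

C1 has 3 σ bonds, plus one π bond: steric number 3 → sp2.
C2 has 2 σ bonds, plus two π bonds: steric number 2 → sp.
C3: 3 σ bonds, plus one π bond — 3 electron domains, sp2.
C4 has 4 σ bonds: steric number 4 → sp3.
C5 (4 σ bonds) has steric number 4: sp3.
C6 — 4 σ bonds. Steric number 4, so sp3.
C7 carries 2 σ bonds, plus two π bonds, giving a steric number of 2, so it is sp.
C8 has 2 σ bonds, plus two π bonds: steric number 2 → sp.

C1 sp2, C2 sp, C3 sp2, C4 sp3, C5 sp3, C6 sp3, C7 sp, C8 sp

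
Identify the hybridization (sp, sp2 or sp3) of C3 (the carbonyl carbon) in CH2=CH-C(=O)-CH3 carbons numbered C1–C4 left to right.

C3 (the carbonyl carbon) (3 σ bonds, plus one π bond) has steric number 3: sp2.

sp^2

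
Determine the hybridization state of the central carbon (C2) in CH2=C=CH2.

sp

Two σ bonds and two π bonds (one to each neighbour) → sp.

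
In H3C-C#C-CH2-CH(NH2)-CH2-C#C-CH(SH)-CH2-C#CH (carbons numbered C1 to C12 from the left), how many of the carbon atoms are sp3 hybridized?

C1: sp3 ✓
C2: sp
C3: sp
C4: sp3 ✓
C5: sp3 ✓
C6: sp3 ✓
C7: sp
C8: sp
C9: sp3 ✓
C10: sp3 ✓
C11: sp
C12: sp
C1, C4, C5, C6, C9, C10 → 6 sp3 carbons.

6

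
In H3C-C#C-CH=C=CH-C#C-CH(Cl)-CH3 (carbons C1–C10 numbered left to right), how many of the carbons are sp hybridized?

C1: sp3
C2: sp ✓
C3: sp ✓
C4: sp2
C5: sp ✓
C6: sp2
C7: sp ✓
C8: sp ✓
C9: sp3
C10: sp3
C2, C3, C5, C7, C8 → 5 sp carbons.

5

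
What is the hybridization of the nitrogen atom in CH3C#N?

N has one σ bond and one lone pair: steric number 2 → sp.

sp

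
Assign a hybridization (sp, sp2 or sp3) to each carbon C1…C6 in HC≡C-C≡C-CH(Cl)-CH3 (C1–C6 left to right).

C1 — 2 σ bonds, plus two π bonds. Steric number 2, so sp.
C2 (2 σ bonds, plus two π bonds) has steric number 2: sp.
C3 is sp: 2 σ bonds, plus two π bonds, 2 electron-density regions.
C4 has 2 σ bonds, plus two π bonds: steric number 2 → sp.
C5 (4 σ bonds) has steric number 4: sp3.
C6: 4 σ bonds — 4 electron domains, sp3.

C1 sp, C2 sp, C3 sp, C4 sp, C5 sp3, C6 sp3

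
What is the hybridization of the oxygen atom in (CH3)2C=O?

sp^2

One σ bond + two lone pairs = steric number 3 → sp2.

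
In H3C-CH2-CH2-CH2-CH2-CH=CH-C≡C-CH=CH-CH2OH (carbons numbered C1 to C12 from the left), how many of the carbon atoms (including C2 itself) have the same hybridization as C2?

C2 is sp3 (only σ bonds).
C1: sp3 ✓
C2: sp3 ✓
C3: sp3 ✓
C4: sp3 ✓
C5: sp3 ✓
C6: sp2
C7: sp2
C8: sp
C9: sp
C10: sp2
C11: sp2
C12: sp3 ✓
6 carbons are sp3.

6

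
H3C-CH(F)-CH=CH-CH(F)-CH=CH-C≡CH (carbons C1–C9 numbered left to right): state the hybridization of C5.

C5 has 4 σ bonds: steric number 4 → sp3.

sp3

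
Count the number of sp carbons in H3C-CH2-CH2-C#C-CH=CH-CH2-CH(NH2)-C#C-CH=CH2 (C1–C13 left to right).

4

C1: sp3
C2: sp3
C3: sp3
C4: sp ✓
C5: sp ✓
C6: sp2
C7: sp2
C8: sp3
C9: sp3
C10: sp ✓
C11: sp ✓
C12: sp2
C13: sp2
C4, C5, C10, C11 → 4 sp carbons.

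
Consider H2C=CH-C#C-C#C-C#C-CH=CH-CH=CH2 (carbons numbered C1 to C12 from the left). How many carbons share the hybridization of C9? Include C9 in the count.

6

C9 is sp2 (one π bond).
C1: sp2 ✓
C2: sp2 ✓
C3: sp
C4: sp
C5: sp
C6: sp
C7: sp
C8: sp
C9: sp2 ✓
C10: sp2 ✓
C11: sp2 ✓
C12: sp2 ✓
6 carbons are sp2.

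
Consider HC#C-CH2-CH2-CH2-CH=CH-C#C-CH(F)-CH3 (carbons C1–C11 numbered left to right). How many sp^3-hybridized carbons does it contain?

5

C1: sp
C2: sp
C3: sp3 ✓
C4: sp3 ✓
C5: sp3 ✓
C6: sp2
C7: sp2
C8: sp
C9: sp
C10: sp3 ✓
C11: sp3 ✓
C3, C4, C5, C10, C11 → 5 sp3 carbons.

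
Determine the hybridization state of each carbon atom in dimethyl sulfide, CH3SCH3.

sp3

Each carbon atom — 4 σ bonds. Steric number 4, so sp3.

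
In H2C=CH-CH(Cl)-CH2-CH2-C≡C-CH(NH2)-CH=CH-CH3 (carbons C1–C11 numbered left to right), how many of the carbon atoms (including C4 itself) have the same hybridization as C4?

5

C4 is sp3 (only σ bonds).
C1: sp2
C2: sp2
C3: sp3 ✓
C4: sp3 ✓
C5: sp3 ✓
C6: sp
C7: sp
C8: sp3 ✓
C9: sp2
C10: sp2
C11: sp3 ✓
5 carbons are sp3.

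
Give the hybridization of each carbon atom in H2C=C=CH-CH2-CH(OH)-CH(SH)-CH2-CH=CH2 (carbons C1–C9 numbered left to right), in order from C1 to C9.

C1 has 3 σ bonds, plus one π bond: steric number 3 → sp2.
C2: 2 σ bonds, plus two π bonds — 2 electron domains, sp.
C3 (3 σ bonds, plus one π bond) has steric number 3: sp2.
C4: 4 σ bonds — 4 electron domains, sp3.
C5 (4 σ bonds) has steric number 4: sp3.
C6 has 4 σ bonds: steric number 4 → sp3.
C7 has 4 σ bonds: steric number 4 → sp3.
C8: 3 σ bonds, plus one π bond — 3 electron domains, sp2.
C9 is sp2: 3 σ bonds, plus one π bond, 3 electron-density regions.

C1 sp2, C2 sp, C3 sp2, C4 sp3, C5 sp3, C6 sp3, C7 sp3, C8 sp2, C9 sp2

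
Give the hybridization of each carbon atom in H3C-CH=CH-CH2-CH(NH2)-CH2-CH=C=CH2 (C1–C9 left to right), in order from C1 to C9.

C1 has 4 σ bonds: steric number 4 → sp3.
C2: 3 σ bonds, plus one π bond; 3 regions of electron density → sp2.
C3 is sp2: 3 σ bonds, plus one π bond, 3 electron-density regions.
C4 — 4 σ bonds. Steric number 4, so sp3.
C5: 4 σ bonds; 4 regions of electron density → sp3.
C6: 4 σ bonds — 4 electron domains, sp3.
C7 has 3 σ bonds, plus one π bond: steric number 3 → sp2.
C8: 2 σ bonds, plus two π bonds — 2 electron domains, sp.
C9 carries 3 σ bonds, plus one π bond, giving a steric number of 3, so it is sp2.

C1 sp3, C2 sp2, C3 sp2, C4 sp3, C5 sp3, C6 sp3, C7 sp2, C8 sp, C9 sp2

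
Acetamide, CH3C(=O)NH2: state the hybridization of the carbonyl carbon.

sp2

The carbonyl carbon — 3 σ bonds, plus one π bond. Steric number 3, so sp2.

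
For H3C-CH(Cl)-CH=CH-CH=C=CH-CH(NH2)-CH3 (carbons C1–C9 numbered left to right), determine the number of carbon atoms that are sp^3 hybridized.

4

C1: sp3 ✓
C2: sp3 ✓
C3: sp2
C4: sp2
C5: sp2
C6: sp
C7: sp2
C8: sp3 ✓
C9: sp3 ✓
C1, C2, C8, C9 → 4 sp3 carbons.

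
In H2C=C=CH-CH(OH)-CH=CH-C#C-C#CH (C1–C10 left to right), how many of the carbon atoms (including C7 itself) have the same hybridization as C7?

5

C7 is sp (two π bonds).
C1: sp2
C2: sp ✓
C3: sp2
C4: sp3
C5: sp2
C6: sp2
C7: sp ✓
C8: sp ✓
C9: sp ✓
C10: sp ✓
5 carbons are sp.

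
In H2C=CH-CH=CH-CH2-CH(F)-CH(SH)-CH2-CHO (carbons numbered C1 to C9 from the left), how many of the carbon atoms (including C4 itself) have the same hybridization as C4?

5

C4 is sp2 (one π bond).
C1: sp2 ✓
C2: sp2 ✓
C3: sp2 ✓
C4: sp2 ✓
C5: sp3
C6: sp3
C7: sp3
C8: sp3
C9: sp2 ✓
5 carbons are sp2.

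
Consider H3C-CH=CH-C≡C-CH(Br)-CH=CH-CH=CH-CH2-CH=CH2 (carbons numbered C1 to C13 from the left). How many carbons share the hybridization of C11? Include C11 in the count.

C11 is sp3 (only σ bonds).
C1: sp3 ✓
C2: sp2
C3: sp2
C4: sp
C5: sp
C6: sp3 ✓
C7: sp2
C8: sp2
C9: sp2
C10: sp2
C11: sp3 ✓
C12: sp2
C13: sp2
3 carbons are sp3.

3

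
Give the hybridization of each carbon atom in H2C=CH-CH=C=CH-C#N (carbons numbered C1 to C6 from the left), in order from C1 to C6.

C1 sp2, C2 sp2, C3 sp2, C4 sp, C5 sp2, C6 sp

C1 (3 σ bonds, plus one π bond) has steric number 3: sp2.
C2: 3 σ bonds, plus one π bond — 3 electron domains, sp2.
C3 is sp2: 3 σ bonds, plus one π bond, 3 electron-density regions.
C4: 2 σ bonds, plus two π bonds; 2 regions of electron density → sp.
C5: 3 σ bonds, plus one π bond — 3 electron domains, sp2.
C6 carries 2 σ bonds, plus two π bonds, giving a steric number of 2, so it is sp.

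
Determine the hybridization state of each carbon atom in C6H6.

Every ring carbon has three σ bonds and contributes one p electron to the aromatic π system.

sp^2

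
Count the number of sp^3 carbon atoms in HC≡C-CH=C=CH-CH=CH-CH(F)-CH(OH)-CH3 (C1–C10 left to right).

C1: sp
C2: sp
C3: sp2
C4: sp
C5: sp2
C6: sp2
C7: sp2
C8: sp3 ✓
C9: sp3 ✓
C10: sp3 ✓
C8, C9, C10 → 3 sp3 carbons.

3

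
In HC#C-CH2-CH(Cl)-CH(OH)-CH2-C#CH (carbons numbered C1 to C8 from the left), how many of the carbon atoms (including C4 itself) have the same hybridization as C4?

C4 is sp3 (only σ bonds).
C1: sp
C2: sp
C3: sp3 ✓
C4: sp3 ✓
C5: sp3 ✓
C6: sp3 ✓
C7: sp
C8: sp
4 carbons are sp3.

4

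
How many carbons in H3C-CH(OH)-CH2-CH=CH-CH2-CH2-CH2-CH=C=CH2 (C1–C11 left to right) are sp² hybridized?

C1: sp3
C2: sp3
C3: sp3
C4: sp2 ✓
C5: sp2 ✓
C6: sp3
C7: sp3
C8: sp3
C9: sp2 ✓
C10: sp
C11: sp2 ✓
C4, C5, C9, C11 → 4 sp2 carbons.

4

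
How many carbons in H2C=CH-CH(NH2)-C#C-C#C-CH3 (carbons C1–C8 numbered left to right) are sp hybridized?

C1: sp2
C2: sp2
C3: sp3
C4: sp ✓
C5: sp ✓
C6: sp ✓
C7: sp ✓
C8: sp3
C4, C5, C6, C7 → 4 sp carbons.

4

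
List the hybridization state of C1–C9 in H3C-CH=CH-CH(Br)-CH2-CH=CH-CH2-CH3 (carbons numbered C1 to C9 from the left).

C1: 4 σ bonds — 4 electron domains, sp3.
C2: 3 σ bonds, plus one π bond; 3 regions of electron density → sp2.
C3 carries 3 σ bonds, plus one π bond, giving a steric number of 3, so it is sp2.
C4 — 4 σ bonds. Steric number 4, so sp3.
C5 carries 4 σ bonds, giving a steric number of 4, so it is sp3.
C6 — 3 σ bonds, plus one π bond. Steric number 3, so sp2.
C7 — 3 σ bonds, plus one π bond. Steric number 3, so sp2.
C8 (4 σ bonds) has steric number 4: sp3.
C9 is sp3: 4 σ bonds, 4 electron-density regions.

C1 sp3, C2 sp2, C3 sp2, C4 sp3, C5 sp3, C6 sp2, C7 sp2, C8 sp3, C9 sp3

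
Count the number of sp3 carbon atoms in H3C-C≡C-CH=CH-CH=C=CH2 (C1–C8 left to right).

1

C1: sp3 ✓
C2: sp
C3: sp
C4: sp2
C5: sp2
C6: sp2
C7: sp
C8: sp2
C1 → 1 sp3 carbon.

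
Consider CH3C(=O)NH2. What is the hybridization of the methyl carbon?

The methyl carbon has 4 σ bonds: steric number 4 → sp3.

sp3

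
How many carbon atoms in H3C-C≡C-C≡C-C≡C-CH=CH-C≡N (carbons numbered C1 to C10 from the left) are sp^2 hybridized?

C1: sp3
C2: sp
C3: sp
C4: sp
C5: sp
C6: sp
C7: sp
C8: sp2 ✓
C9: sp2 ✓
C10: sp
C8, C9 → 2 sp2 carbons.

2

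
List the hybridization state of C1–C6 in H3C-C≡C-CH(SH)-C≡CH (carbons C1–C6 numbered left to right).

C1 sp3, C2 sp, C3 sp, C4 sp3, C5 sp, C6 sp

C1 (4 σ bonds) has steric number 4: sp3.
C2 has 2 σ bonds, plus two π bonds: steric number 2 → sp.
C3 has 2 σ bonds, plus two π bonds: steric number 2 → sp.
C4 — 4 σ bonds. Steric number 4, so sp3.
C5 (2 σ bonds, plus two π bonds) has steric number 2: sp.
C6: 2 σ bonds, plus two π bonds — 2 electron domains, sp.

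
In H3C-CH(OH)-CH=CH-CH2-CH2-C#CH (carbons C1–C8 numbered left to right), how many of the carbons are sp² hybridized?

C1: sp3
C2: sp3
C3: sp2 ✓
C4: sp2 ✓
C5: sp3
C6: sp3
C7: sp
C8: sp
C3, C4 → 2 sp2 carbons.

2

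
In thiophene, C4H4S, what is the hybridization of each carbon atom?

sp^2

Each carbon atom is sp2: 3 σ bonds, plus one π bond, 3 electron-density regions.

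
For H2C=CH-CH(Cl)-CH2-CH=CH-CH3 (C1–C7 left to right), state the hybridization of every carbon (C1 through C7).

C1 sp2, C2 sp2, C3 sp3, C4 sp3, C5 sp2, C6 sp2, C7 sp3

C1 is sp2: 3 σ bonds, plus one π bond, 3 electron-density regions.
C2: 3 σ bonds, plus one π bond — 3 electron domains, sp2.
C3 has 4 σ bonds: steric number 4 → sp3.
C4 is sp3: 4 σ bonds, 4 electron-density regions.
C5 carries 3 σ bonds, plus one π bond, giving a steric number of 3, so it is sp2.
C6: 3 σ bonds, plus one π bond — 3 electron domains, sp2.
C7 has 4 σ bonds: steric number 4 → sp3.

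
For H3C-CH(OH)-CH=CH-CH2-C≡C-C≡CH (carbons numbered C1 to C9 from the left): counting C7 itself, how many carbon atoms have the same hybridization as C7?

C7 is sp (two π bonds).
C1: sp3
C2: sp3
C3: sp2
C4: sp2
C5: sp3
C6: sp ✓
C7: sp ✓
C8: sp ✓
C9: sp ✓
4 carbons are sp.

4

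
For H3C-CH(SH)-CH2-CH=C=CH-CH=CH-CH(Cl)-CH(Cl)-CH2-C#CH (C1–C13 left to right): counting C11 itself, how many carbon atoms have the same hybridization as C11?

6

C11 is sp3 (only σ bonds).
C1: sp3 ✓
C2: sp3 ✓
C3: sp3 ✓
C4: sp2
C5: sp
C6: sp2
C7: sp2
C8: sp2
C9: sp3 ✓
C10: sp3 ✓
C11: sp3 ✓
C12: sp
C13: sp
6 carbons are sp3.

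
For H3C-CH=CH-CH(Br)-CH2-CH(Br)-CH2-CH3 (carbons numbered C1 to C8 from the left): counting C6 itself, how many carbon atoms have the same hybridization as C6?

C6 is sp3 (only σ bonds).
C1: sp3 ✓
C2: sp2
C3: sp2
C4: sp3 ✓
C5: sp3 ✓
C6: sp3 ✓
C7: sp3 ✓
C8: sp3 ✓
6 carbons are sp3.

6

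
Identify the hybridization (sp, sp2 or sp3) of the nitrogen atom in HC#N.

sp

The nitrogen atom carries 1 σ bond and 1 lone pair, plus two π bonds, giving a steric number of 2, so it is sp.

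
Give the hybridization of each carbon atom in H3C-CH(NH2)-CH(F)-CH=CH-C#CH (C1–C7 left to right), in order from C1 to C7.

C1 (4 σ bonds) has steric number 4: sp3.
C2 (4 σ bonds) has steric number 4: sp3.
C3: 4 σ bonds; 4 regions of electron density → sp3.
C4: 3 σ bonds, plus one π bond — 3 electron domains, sp2.
C5 has 3 σ bonds, plus one π bond: steric number 3 → sp2.
C6: 2 σ bonds, plus two π bonds; 2 regions of electron density → sp.
C7 has 2 σ bonds, plus two π bonds: steric number 2 → sp.

C1 sp3, C2 sp3, C3 sp3, C4 sp2, C5 sp2, C6 sp, C7 sp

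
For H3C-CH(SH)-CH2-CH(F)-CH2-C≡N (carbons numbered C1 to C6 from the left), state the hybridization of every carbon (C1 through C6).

C1 carries 4 σ bonds, giving a steric number of 4, so it is sp3.
C2: 4 σ bonds; 4 regions of electron density → sp3.
C3 is sp3: 4 σ bonds, 4 electron-density regions.
C4: 4 σ bonds; 4 regions of electron density → sp3.
C5 is sp3: 4 σ bonds, 4 electron-density regions.
C6 — 2 σ bonds, plus two π bonds. Steric number 2, so sp.

C1 sp3, C2 sp3, C3 sp3, C4 sp3, C5 sp3, C6 sp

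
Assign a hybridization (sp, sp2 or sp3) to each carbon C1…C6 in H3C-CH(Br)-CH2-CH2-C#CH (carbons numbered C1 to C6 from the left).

C1 has 4 σ bonds: steric number 4 → sp3.
C2 — 4 σ bonds. Steric number 4, so sp3.
C3 is sp3: 4 σ bonds, 4 electron-density regions.
C4 — 4 σ bonds. Steric number 4, so sp3.
C5 (2 σ bonds, plus two π bonds) has steric number 2: sp.
C6 is sp: 2 σ bonds, plus two π bonds, 2 electron-density regions.

C1 sp3, C2 sp3, C3 sp3, C4 sp3, C5 sp, C6 sp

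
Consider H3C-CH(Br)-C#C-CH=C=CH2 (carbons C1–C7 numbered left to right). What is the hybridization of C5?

C5 has 3 σ bonds, plus one π bond: steric number 3 → sp2.

sp^2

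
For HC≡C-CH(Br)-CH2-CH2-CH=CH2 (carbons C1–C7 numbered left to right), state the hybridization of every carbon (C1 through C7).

C1 sp, C2 sp, C3 sp3, C4 sp3, C5 sp3, C6 sp2, C7 sp2

C1 — 2 σ bonds, plus two π bonds. Steric number 2, so sp.
C2: 2 σ bonds, plus two π bonds; 2 regions of electron density → sp.
C3 has 4 σ bonds: steric number 4 → sp3.
C4 (4 σ bonds) has steric number 4: sp3.
C5 carries 4 σ bonds, giving a steric number of 4, so it is sp3.
C6 — 3 σ bonds, plus one π bond. Steric number 3, so sp2.
C7 — 3 σ bonds, plus one π bond. Steric number 3, so sp2.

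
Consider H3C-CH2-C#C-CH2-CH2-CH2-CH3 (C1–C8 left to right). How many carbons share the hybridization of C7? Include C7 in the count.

6

C7 is sp3 (only σ bonds).
C1: sp3 ✓
C2: sp3 ✓
C3: sp
C4: sp
C5: sp3 ✓
C6: sp3 ✓
C7: sp3 ✓
C8: sp3 ✓
6 carbons are sp3.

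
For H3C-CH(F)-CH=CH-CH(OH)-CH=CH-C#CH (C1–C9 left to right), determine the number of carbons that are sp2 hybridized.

C1: sp3
C2: sp3
C3: sp2 ✓
C4: sp2 ✓
C5: sp3
C6: sp2 ✓
C7: sp2 ✓
C8: sp
C9: sp
C3, C4, C6, C7 → 4 sp2 carbons.

4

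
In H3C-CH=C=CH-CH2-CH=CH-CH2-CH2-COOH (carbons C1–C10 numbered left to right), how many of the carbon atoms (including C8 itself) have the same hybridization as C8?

C8 is sp3 (only σ bonds).
C1: sp3 ✓
C2: sp2
C3: sp
C4: sp2
C5: sp3 ✓
C6: sp2
C7: sp2
C8: sp3 ✓
C9: sp3 ✓
C10: sp2
4 carbons are sp3.

4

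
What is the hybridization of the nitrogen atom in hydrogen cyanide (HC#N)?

sp

The nitrogen atom carries 1 σ bond and 1 lone pair, plus two π bonds, giving a steric number of 2, so it is sp.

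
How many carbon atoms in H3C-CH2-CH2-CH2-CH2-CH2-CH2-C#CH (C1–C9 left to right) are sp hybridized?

2

C1: sp3
C2: sp3
C3: sp3
C4: sp3
C5: sp3
C6: sp3
C7: sp3
C8: sp ✓
C9: sp ✓
C8, C9 → 2 sp carbons.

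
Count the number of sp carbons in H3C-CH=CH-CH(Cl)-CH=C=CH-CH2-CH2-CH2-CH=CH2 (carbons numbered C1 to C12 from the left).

C1: sp3
C2: sp2
C3: sp2
C4: sp3
C5: sp2
C6: sp ✓
C7: sp2
C8: sp3
C9: sp3
C10: sp3
C11: sp2
C12: sp2
C6 → 1 sp carbon.

1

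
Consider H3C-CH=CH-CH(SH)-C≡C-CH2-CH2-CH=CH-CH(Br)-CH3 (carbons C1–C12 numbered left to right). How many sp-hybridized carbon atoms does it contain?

C1: sp3
C2: sp2
C3: sp2
C4: sp3
C5: sp ✓
C6: sp ✓
C7: sp3
C8: sp3
C9: sp2
C10: sp2
C11: sp3
C12: sp3
C5, C6 → 2 sp carbons.

2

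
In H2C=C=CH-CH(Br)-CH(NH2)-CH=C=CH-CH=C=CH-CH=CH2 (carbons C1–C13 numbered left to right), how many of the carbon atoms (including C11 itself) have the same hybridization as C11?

8

C11 is sp2 (one π bond).
C1: sp2 ✓
C2: sp
C3: sp2 ✓
C4: sp3
C5: sp3
C6: sp2 ✓
C7: sp
C8: sp2 ✓
C9: sp2 ✓
C10: sp
C11: sp2 ✓
C12: sp2 ✓
C13: sp2 ✓
8 carbons are sp2.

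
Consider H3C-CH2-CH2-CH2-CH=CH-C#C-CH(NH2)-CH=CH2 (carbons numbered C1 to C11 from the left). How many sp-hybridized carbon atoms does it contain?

2

C1: sp3
C2: sp3
C3: sp3
C4: sp3
C5: sp2
C6: sp2
C7: sp ✓
C8: sp ✓
C9: sp3
C10: sp2
C11: sp2
C7, C8 → 2 sp carbons.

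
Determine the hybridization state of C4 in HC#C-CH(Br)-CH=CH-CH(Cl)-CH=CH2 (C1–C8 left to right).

sp2

C4 is sp2: 3 σ bonds, plus one π bond, 3 electron-density regions.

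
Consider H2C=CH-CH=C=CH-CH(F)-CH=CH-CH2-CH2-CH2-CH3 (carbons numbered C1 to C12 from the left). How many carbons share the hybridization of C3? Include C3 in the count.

6

C3 is sp2 (one π bond).
C1: sp2 ✓
C2: sp2 ✓
C3: sp2 ✓
C4: sp
C5: sp2 ✓
C6: sp3
C7: sp2 ✓
C8: sp2 ✓
C9: sp3
C10: sp3
C11: sp3
C12: sp3
6 carbons are sp2.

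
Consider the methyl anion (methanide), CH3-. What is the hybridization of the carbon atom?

Three σ bonds + one lone pair = steric number 4 → sp3, pyramidal.

sp3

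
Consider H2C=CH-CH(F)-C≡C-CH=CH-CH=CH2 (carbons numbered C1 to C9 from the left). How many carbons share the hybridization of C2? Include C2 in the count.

6

C2 is sp2 (one π bond).
C1: sp2 ✓
C2: sp2 ✓
C3: sp3
C4: sp
C5: sp
C6: sp2 ✓
C7: sp2 ✓
C8: sp2 ✓
C9: sp2 ✓
6 carbons are sp2.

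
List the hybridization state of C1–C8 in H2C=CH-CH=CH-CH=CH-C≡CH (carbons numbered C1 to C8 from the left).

C1 sp2, C2 sp2, C3 sp2, C4 sp2, C5 sp2, C6 sp2, C7 sp, C8 sp

C1: 3 σ bonds, plus one π bond — 3 electron domains, sp2.
C2 is sp2: 3 σ bonds, plus one π bond, 3 electron-density regions.
C3 is sp2: 3 σ bonds, plus one π bond, 3 electron-density regions.
C4 has 3 σ bonds, plus one π bond: steric number 3 → sp2.
C5 — 3 σ bonds, plus one π bond. Steric number 3, so sp2.
C6: 3 σ bonds, plus one π bond; 3 regions of electron density → sp2.
C7 has 2 σ bonds, plus two π bonds: steric number 2 → sp.
C8 carries 2 σ bonds, plus two π bonds, giving a steric number of 2, so it is sp.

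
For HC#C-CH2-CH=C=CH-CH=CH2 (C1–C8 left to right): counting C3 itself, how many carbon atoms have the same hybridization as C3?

1

C3 is sp3 (only σ bonds).
C1: sp
C2: sp
C3: sp3 ✓
C4: sp2
C5: sp
C6: sp2
C7: sp2
C8: sp2
1 carbon is sp3.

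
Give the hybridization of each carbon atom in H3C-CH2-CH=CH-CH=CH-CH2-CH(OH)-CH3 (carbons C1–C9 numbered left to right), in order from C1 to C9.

C1 is sp3: 4 σ bonds, 4 electron-density regions.
C2: 4 σ bonds; 4 regions of electron density → sp3.
C3 carries 3 σ bonds, plus one π bond, giving a steric number of 3, so it is sp2.
C4 is sp2: 3 σ bonds, plus one π bond, 3 electron-density regions.
C5 carries 3 σ bonds, plus one π bond, giving a steric number of 3, so it is sp2.
C6 (3 σ bonds, plus one π bond) has steric number 3: sp2.
C7 has 4 σ bonds: steric number 4 → sp3.
C8: 4 σ bonds — 4 electron domains, sp3.
C9: 4 σ bonds; 4 regions of electron density → sp3.

C1 sp3, C2 sp3, C3 sp2, C4 sp2, C5 sp2, C6 sp2, C7 sp3, C8 sp3, C9 sp3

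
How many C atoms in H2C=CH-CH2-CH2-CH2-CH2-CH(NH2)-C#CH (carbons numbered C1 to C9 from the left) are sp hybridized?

2

C1: sp2
C2: sp2
C3: sp3
C4: sp3
C5: sp3
C6: sp3
C7: sp3
C8: sp ✓
C9: sp ✓
C8, C9 → 2 sp carbons.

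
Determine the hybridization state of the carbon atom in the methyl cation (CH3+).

Three σ bonds to H, empty p orbital → sp2, trigonal planar.

sp²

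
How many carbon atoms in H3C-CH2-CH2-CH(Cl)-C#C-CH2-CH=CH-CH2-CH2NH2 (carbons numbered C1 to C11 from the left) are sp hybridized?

C1: sp3
C2: sp3
C3: sp3
C4: sp3
C5: sp ✓
C6: sp ✓
C7: sp3
C8: sp2
C9: sp2
C10: sp3
C11: sp3
C5, C6 → 2 sp carbons.

2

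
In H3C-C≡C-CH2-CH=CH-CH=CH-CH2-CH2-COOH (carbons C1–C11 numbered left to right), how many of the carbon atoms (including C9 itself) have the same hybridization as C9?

C9 is sp3 (only σ bonds).
C1: sp3 ✓
C2: sp
C3: sp
C4: sp3 ✓
C5: sp2
C6: sp2
C7: sp2
C8: sp2
C9: sp3 ✓
C10: sp3 ✓
C11: sp2
4 carbons are sp3.

4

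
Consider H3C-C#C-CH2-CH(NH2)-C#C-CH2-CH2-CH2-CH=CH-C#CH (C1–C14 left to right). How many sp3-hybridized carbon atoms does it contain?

C1: sp3 ✓
C2: sp
C3: sp
C4: sp3 ✓
C5: sp3 ✓
C6: sp
C7: sp
C8: sp3 ✓
C9: sp3 ✓
C10: sp3 ✓
C11: sp2
C12: sp2
C13: sp
C14: sp
C1, C4, C5, C8, C9, C10 → 6 sp3 carbons.

6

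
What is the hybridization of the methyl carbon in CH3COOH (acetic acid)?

The methyl carbon has 4 σ bonds: steric number 4 → sp3.

sp³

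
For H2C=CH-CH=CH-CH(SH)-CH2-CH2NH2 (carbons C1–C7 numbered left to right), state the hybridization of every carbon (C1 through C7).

C1 — 3 σ bonds, plus one π bond. Steric number 3, so sp2.
C2 has 3 σ bonds, plus one π bond: steric number 3 → sp2.
C3 — 3 σ bonds, plus one π bond. Steric number 3, so sp2.
C4 has 3 σ bonds, plus one π bond: steric number 3 → sp2.
C5 is sp3: 4 σ bonds, 4 electron-density regions.
C6 carries 4 σ bonds, giving a steric number of 4, so it is sp3.
C7: 4 σ bonds — 4 electron domains, sp3.

C1 sp2, C2 sp2, C3 sp2, C4 sp2, C5 sp3, C6 sp3, C7 sp3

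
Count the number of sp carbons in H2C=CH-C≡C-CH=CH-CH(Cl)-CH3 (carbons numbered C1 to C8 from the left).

2

C1: sp2
C2: sp2
C3: sp ✓
C4: sp ✓
C5: sp2
C6: sp2
C7: sp3
C8: sp3
C3, C4 → 2 sp carbons.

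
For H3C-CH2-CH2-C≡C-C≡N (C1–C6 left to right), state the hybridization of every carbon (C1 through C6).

C1 has 4 σ bonds: steric number 4 → sp3.
C2 carries 4 σ bonds, giving a steric number of 4, so it is sp3.
C3 — 4 σ bonds. Steric number 4, so sp3.
C4 carries 2 σ bonds, plus two π bonds, giving a steric number of 2, so it is sp.
C5 has 2 σ bonds, plus two π bonds: steric number 2 → sp.
C6: 2 σ bonds, plus two π bonds; 2 regions of electron density → sp.

C1 sp3, C2 sp3, C3 sp3, C4 sp, C5 sp, C6 sp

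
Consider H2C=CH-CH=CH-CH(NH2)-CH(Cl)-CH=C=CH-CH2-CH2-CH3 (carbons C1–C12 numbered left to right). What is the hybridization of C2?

C2 — 3 σ bonds, plus one π bond. Steric number 3, so sp2.

sp^2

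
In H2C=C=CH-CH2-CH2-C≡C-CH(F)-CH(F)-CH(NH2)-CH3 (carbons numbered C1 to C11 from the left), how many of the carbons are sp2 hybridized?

C1: sp2 ✓
C2: sp
C3: sp2 ✓
C4: sp3
C5: sp3
C6: sp
C7: sp
C8: sp3
C9: sp3
C10: sp3
C11: sp3
C1, C3 → 2 sp2 carbons.

2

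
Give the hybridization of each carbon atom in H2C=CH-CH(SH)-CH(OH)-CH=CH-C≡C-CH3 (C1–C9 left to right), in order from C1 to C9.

C1 is sp2: 3 σ bonds, plus one π bond, 3 electron-density regions.
C2 — 3 σ bonds, plus one π bond. Steric number 3, so sp2.
C3 carries 4 σ bonds, giving a steric number of 4, so it is sp3.
C4 — 4 σ bonds. Steric number 4, so sp3.
C5: 3 σ bonds, plus one π bond — 3 electron domains, sp2.
C6: 3 σ bonds, plus one π bond — 3 electron domains, sp2.
C7 has 2 σ bonds, plus two π bonds: steric number 2 → sp.
C8 carries 2 σ bonds, plus two π bonds, giving a steric number of 2, so it is sp.
C9 — 4 σ bonds. Steric number 4, so sp3.

C1 sp2, C2 sp2, C3 sp3, C4 sp3, C5 sp2, C6 sp2, C7 sp, C8 sp, C9 sp3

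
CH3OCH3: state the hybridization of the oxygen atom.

sp^3

Two σ bonds + two lone pairs = steric number 4 → sp3.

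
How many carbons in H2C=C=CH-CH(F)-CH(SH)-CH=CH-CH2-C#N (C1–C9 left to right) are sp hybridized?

2

C1: sp2
C2: sp ✓
C3: sp2
C4: sp3
C5: sp3
C6: sp2
C7: sp2
C8: sp3
C9: sp ✓
C2, C9 → 2 sp carbons.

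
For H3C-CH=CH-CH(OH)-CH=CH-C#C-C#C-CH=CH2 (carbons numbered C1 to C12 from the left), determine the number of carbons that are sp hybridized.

C1: sp3
C2: sp2
C3: sp2
C4: sp3
C5: sp2
C6: sp2
C7: sp ✓
C8: sp ✓
C9: sp ✓
C10: sp ✓
C11: sp2
C12: sp2
C7, C8, C9, C10 → 4 sp carbons.

4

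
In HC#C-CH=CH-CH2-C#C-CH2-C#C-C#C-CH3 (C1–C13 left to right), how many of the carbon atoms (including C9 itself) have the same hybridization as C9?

C9 is sp (two π bonds).
C1: sp ✓
C2: sp ✓
C3: sp2
C4: sp2
C5: sp3
C6: sp ✓
C7: sp ✓
C8: sp3
C9: sp ✓
C10: sp ✓
C11: sp ✓
C12: sp ✓
C13: sp3
8 carbons are sp.

8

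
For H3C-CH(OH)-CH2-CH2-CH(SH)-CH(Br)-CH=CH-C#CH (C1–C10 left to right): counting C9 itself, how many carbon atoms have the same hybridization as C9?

2

C9 is sp (two π bonds).
C1: sp3
C2: sp3
C3: sp3
C4: sp3
C5: sp3
C6: sp3
C7: sp2
C8: sp2
C9: sp ✓
C10: sp ✓
2 carbons are sp.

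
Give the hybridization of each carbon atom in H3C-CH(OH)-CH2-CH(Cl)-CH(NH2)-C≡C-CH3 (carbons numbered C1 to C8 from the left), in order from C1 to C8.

C1 sp3, C2 sp3, C3 sp3, C4 sp3, C5 sp3, C6 sp, C7 sp, C8 sp3

C1 carries 4 σ bonds, giving a steric number of 4, so it is sp3.
C2 is sp3: 4 σ bonds, 4 electron-density regions.
C3 (4 σ bonds) has steric number 4: sp3.
C4 has 4 σ bonds: steric number 4 → sp3.
C5 — 4 σ bonds. Steric number 4, so sp3.
C6 carries 2 σ bonds, plus two π bonds, giving a steric number of 2, so it is sp.
C7 carries 2 σ bonds, plus two π bonds, giving a steric number of 2, so it is sp.
C8 has 4 σ bonds: steric number 4 → sp3.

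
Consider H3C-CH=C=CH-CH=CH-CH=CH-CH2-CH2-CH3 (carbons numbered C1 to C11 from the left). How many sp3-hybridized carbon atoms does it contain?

C1: sp3 ✓
C2: sp2
C3: sp
C4: sp2
C5: sp2
C6: sp2
C7: sp2
C8: sp2
C9: sp3 ✓
C10: sp3 ✓
C11: sp3 ✓
C1, C9, C10, C11 → 4 sp3 carbons.

4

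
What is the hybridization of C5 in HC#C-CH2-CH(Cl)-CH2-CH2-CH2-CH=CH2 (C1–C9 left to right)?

sp³

C5: 4 σ bonds; 4 regions of electron density → sp3.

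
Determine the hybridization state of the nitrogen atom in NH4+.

sp³

Four σ bonds, no lone pair → sp3, tetrahedral.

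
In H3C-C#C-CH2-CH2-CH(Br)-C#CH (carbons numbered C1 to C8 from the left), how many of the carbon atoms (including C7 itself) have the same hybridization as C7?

4

C7 is sp (two π bonds).
C1: sp3
C2: sp ✓
C3: sp ✓
C4: sp3
C5: sp3
C6: sp3
C7: sp ✓
C8: sp ✓
4 carbons are sp.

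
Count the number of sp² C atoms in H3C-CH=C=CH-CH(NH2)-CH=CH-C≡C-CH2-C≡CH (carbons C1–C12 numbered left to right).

C1: sp3
C2: sp2 ✓
C3: sp
C4: sp2 ✓
C5: sp3
C6: sp2 ✓
C7: sp2 ✓
C8: sp
C9: sp
C10: sp3
C11: sp
C12: sp
C2, C4, C6, C7 → 4 sp2 carbons.

4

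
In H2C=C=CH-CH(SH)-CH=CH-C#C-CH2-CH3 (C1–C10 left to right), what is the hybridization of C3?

sp²

C3 — 3 σ bonds, plus one π bond. Steric number 3, so sp2.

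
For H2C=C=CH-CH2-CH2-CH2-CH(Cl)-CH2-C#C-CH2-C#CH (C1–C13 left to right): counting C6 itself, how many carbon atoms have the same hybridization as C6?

6

C6 is sp3 (only σ bonds).
C1: sp2
C2: sp
C3: sp2
C4: sp3 ✓
C5: sp3 ✓
C6: sp3 ✓
C7: sp3 ✓
C8: sp3 ✓
C9: sp
C10: sp
C11: sp3 ✓
C12: sp
C13: sp
6 carbons are sp3.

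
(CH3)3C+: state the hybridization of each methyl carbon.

sp3

Each methyl carbon is sp3: 4 σ bonds, 4 electron-density regions.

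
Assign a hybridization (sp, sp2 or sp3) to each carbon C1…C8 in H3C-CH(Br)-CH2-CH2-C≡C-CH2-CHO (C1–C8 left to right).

C1 has 4 σ bonds: steric number 4 → sp3.
C2 — 4 σ bonds. Steric number 4, so sp3.
C3: 4 σ bonds; 4 regions of electron density → sp3.
C4 carries 4 σ bonds, giving a steric number of 4, so it is sp3.
C5 has 2 σ bonds, plus two π bonds: steric number 2 → sp.
C6: 2 σ bonds, plus two π bonds — 2 electron domains, sp.
C7: 4 σ bonds — 4 electron domains, sp3.
C8 is sp2: 3 σ bonds, plus one π bond, 3 electron-density regions.

C1 sp3, C2 sp3, C3 sp3, C4 sp3, C5 sp, C6 sp, C7 sp3, C8 sp2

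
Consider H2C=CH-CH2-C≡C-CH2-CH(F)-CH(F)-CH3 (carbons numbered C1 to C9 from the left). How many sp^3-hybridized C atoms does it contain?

5

C1: sp2
C2: sp2
C3: sp3 ✓
C4: sp
C5: sp
C6: sp3 ✓
C7: sp3 ✓
C8: sp3 ✓
C9: sp3 ✓
C3, C6, C7, C8, C9 → 5 sp3 carbons.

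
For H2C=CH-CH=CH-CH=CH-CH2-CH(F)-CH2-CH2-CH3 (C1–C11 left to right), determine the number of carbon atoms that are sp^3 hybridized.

C1: sp2
C2: sp2
C3: sp2
C4: sp2
C5: sp2
C6: sp2
C7: sp3 ✓
C8: sp3 ✓
C9: sp3 ✓
C10: sp3 ✓
C11: sp3 ✓
C7, C8, C9, C10, C11 → 5 sp3 carbons.

5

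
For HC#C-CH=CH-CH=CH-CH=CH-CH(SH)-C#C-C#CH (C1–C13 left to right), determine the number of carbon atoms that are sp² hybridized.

C1: sp
C2: sp
C3: sp2 ✓
C4: sp2 ✓
C5: sp2 ✓
C6: sp2 ✓
C7: sp2 ✓
C8: sp2 ✓
C9: sp3
C10: sp
C11: sp
C12: sp
C13: sp
C3, C4, C5, C6, C7, C8 → 6 sp2 carbons.

6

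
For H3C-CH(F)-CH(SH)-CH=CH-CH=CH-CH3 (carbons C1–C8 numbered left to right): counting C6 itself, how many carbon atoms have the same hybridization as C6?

4

C6 is sp2 (one π bond).
C1: sp3
C2: sp3
C3: sp3
C4: sp2 ✓
C5: sp2 ✓
C6: sp2 ✓
C7: sp2 ✓
C8: sp3
4 carbons are sp2.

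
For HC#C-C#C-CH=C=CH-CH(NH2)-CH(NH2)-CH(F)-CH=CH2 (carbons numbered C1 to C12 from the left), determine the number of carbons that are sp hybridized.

5

C1: sp ✓
C2: sp ✓
C3: sp ✓
C4: sp ✓
C5: sp2
C6: sp ✓
C7: sp2
C8: sp3
C9: sp3
C10: sp3
C11: sp2
C12: sp2
C1, C2, C3, C4, C6 → 5 sp carbons.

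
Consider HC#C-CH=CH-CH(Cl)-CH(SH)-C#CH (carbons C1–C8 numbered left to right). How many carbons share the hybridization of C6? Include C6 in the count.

2

C6 is sp3 (only σ bonds).
C1: sp
C2: sp
C3: sp2
C4: sp2
C5: sp3 ✓
C6: sp3 ✓
C7: sp
C8: sp
2 carbons are sp3.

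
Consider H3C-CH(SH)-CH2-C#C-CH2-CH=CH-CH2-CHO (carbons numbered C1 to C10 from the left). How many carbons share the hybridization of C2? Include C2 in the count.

5

C2 is sp3 (only σ bonds).
C1: sp3 ✓
C2: sp3 ✓
C3: sp3 ✓
C4: sp
C5: sp
C6: sp3 ✓
C7: sp2
C8: sp2
C9: sp3 ✓
C10: sp2
5 carbons are sp3.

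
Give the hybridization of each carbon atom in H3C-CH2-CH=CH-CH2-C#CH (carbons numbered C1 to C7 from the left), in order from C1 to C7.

C1 — 4 σ bonds. Steric number 4, so sp3.
C2 has 4 σ bonds: steric number 4 → sp3.
C3 carries 3 σ bonds, plus one π bond, giving a steric number of 3, so it is sp2.
C4: 3 σ bonds, plus one π bond — 3 electron domains, sp2.
C5 is sp3: 4 σ bonds, 4 electron-density regions.
C6: 2 σ bonds, plus two π bonds; 2 regions of electron density → sp.
C7 — 2 σ bonds, plus two π bonds. Steric number 2, so sp.

C1 sp3, C2 sp3, C3 sp2, C4 sp2, C5 sp3, C6 sp, C7 sp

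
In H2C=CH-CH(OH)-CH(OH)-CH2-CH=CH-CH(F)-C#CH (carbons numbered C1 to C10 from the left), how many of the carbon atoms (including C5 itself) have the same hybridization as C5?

C5 is sp3 (only σ bonds).
C1: sp2
C2: sp2
C3: sp3 ✓
C4: sp3 ✓
C5: sp3 ✓
C6: sp2
C7: sp2
C8: sp3 ✓
C9: sp
C10: sp
4 carbons are sp3.

4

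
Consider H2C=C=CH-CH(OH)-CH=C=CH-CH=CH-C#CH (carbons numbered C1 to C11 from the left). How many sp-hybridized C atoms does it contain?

4

C1: sp2
C2: sp ✓
C3: sp2
C4: sp3
C5: sp2
C6: sp ✓
C7: sp2
C8: sp2
C9: sp2
C10: sp ✓
C11: sp ✓
C2, C6, C10, C11 → 4 sp carbons.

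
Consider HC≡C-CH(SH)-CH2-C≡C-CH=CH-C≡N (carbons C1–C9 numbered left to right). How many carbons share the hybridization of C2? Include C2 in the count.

5

C2 is sp (two π bonds).
C1: sp ✓
C2: sp ✓
C3: sp3
C4: sp3
C5: sp ✓
C6: sp ✓
C7: sp2
C8: sp2
C9: sp ✓
5 carbons are sp.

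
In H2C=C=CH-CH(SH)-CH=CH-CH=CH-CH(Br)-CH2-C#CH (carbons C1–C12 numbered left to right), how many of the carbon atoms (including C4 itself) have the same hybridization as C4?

3

C4 is sp3 (only σ bonds).
C1: sp2
C2: sp
C3: sp2
C4: sp3 ✓
C5: sp2
C6: sp2
C7: sp2
C8: sp2
C9: sp3 ✓
C10: sp3 ✓
C11: sp
C12: sp
3 carbons are sp3.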